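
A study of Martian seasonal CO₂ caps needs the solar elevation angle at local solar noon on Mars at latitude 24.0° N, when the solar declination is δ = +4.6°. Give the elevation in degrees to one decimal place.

70.6°

At local noon the hour angle is zero, so the zenith angle equals |φ − δ| = |+24.0° − (+4.600°)| = 19.400°.
Elevation = 90° − 19.400° = 70.6°.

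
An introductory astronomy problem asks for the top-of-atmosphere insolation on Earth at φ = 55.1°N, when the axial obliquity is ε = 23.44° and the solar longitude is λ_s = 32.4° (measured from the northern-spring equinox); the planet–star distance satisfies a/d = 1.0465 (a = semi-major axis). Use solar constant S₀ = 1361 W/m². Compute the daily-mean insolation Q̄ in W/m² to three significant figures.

Solar declination: sin δ = sin ε · sin λ_s = sin 23.44° × sin 32.4° = 0.21315, so δ = +12.307°.
cos H₀ = −tan(+55.1°) tan(+12.307°) = -0.3127, H₀ = 1.8889 rad.
Bracket: H₀ sin φ sin δ + cos φ cos δ sin H₀ = 1.8889×0.82015×0.21315 + 0.57215×0.97702×0.94984 = 0.330208 + 0.530962 = 0.861170.
Inverse-square distance factor (a/d)² = 1.0465² = 1.095162.
Q̄ = (S₀/π) × 1.095162 × [bracket] = (1361/π) × 1.095162 × 0.861170 = 408.6 W/m².

Q̄ ≈ 409 W/m²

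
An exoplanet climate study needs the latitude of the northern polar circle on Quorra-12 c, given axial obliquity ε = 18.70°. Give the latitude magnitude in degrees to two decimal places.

The polar circle is the lowest latitude that experiences at least one full rotation of continuous daylight at the northern-summer solstice; it lies at |ϕ| = 90° − ε = 90° − 18.70° = 71.30°.

71.30°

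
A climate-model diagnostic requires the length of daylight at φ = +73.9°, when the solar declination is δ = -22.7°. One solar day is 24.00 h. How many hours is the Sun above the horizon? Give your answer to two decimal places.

cos H₀ = −tan φ · tan δ = 1.4493 ≥ 1, so the Sun never rises (polar night) and H₀ = 0.
Daylight = 2H₀/(2π) × 24.00 h = (0.0000/π) × 24.00 = 0.00 h.

0.00 h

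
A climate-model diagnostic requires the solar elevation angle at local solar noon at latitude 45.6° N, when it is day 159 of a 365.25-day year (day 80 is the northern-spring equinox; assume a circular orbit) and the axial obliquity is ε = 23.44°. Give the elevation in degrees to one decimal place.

Solar longitude: λ_s = 360° × (159 − 80)/365.25 = 77.864°.
sin δ = sin 23.44° × sin 77.864° = 0.38890, so δ = +22.886°.
At local noon the hour angle is zero, so the zenith angle equals |φ − δ| = |+45.6° − (+22.886°)| = 22.714°.
Elevation = 90° − 22.714° = 67.3°.

67.3°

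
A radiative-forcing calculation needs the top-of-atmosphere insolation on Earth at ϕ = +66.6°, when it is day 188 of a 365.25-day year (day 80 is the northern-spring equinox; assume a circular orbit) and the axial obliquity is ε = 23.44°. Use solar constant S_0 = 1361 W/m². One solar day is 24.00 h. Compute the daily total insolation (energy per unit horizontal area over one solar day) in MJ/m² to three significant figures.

Solar longitude: L_s = 360° × (188 − 80)/365.25 = 106.448°.
sin δ = sin 23.44° × sin 106.448° = 0.38151, so δ = +22.427°.
cos h₀ = −tan(+66.6°) tan(+22.427°) = -0.9538, h₀ = 2.8363 rad.
Bracket: h₀ sin ϕ sin δ + cos ϕ cos δ sin h₀ = 2.8363×0.91775×0.38151 + 0.39715×0.92436×0.30058 = 0.993076 + 0.110346 = 1.103422.
Q̄ = (S_0/π) × [bracket] = (1361/π) × 1.103422 = 478.02 W/m².
Daily total = Q̄ × 24.00 h × 3600 s/h = 478.02 × 24.00 × 3600 / 10⁶ = 41.30 MJ/m².

41.3 MJ/m²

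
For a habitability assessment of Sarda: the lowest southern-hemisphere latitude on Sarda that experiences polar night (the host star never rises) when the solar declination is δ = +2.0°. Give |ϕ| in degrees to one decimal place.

|ϕ| = 88.0°

Polar night requires cos h₀ = −tan ϕ tan δ ≥ 1, i.e. tan ϕ tan δ ≤ −1.
The boundary is |tan ϕ| · |tan δ| = 1, so |ϕ| = 90° − |δ| = 90° − 2.0° = 88.0° in the southern hemisphere.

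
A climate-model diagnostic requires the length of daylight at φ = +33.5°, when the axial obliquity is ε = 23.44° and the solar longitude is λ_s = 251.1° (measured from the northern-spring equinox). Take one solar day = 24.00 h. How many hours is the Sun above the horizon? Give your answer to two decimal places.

9.92 h

Solar declination: sin δ = sin ε · sin λ_s = sin 23.44° × sin 251.1° = -0.37634, so δ = -22.107°.
cos H₀ = −tan φ · tan δ = −tan(+33.5°) × tan(-22.107°) = 0.2689, so H₀ = 1.2986 rad = 74.40°.
Daylight = 2H₀/(2π) × 24.00 h = (1.2986/π) × 24.00 = 9.92 h.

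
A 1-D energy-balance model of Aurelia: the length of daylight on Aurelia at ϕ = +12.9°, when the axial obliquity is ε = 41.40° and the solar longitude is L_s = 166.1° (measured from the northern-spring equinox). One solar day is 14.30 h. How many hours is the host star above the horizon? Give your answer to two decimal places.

Solar declination: sin δ = sin ε · sin L_s = sin 41.40° × sin 166.1° = 0.15887, so δ = +9.141°.
cos h₀ = −tan ϕ · tan δ = −tan(+12.9°) × tan(+9.141°) = -0.0369, so h₀ = 1.6077 rad = 92.11°.
Daylight = 2h₀/(2π) × 14.30 h = (1.6077/π) × 14.30 = 7.32 h.

7.32 h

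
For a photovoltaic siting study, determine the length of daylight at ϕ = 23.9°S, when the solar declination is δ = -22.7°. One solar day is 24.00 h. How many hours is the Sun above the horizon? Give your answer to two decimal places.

cos h₀ = −tan ϕ · tan δ = −tan(-23.9°) × tan(-22.700°) = -0.1854, so h₀ = 1.7572 rad = 100.68°.
Daylight = 2h₀/(2π) × 24.00 h = (1.7572/π) × 24.00 = 13.42 h.

13.42 h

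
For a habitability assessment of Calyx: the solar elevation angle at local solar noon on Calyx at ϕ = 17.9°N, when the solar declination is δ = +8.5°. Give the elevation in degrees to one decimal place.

At local noon the hour angle is zero, so the zenith angle equals |ϕ − δ| = |+17.9° − (+8.500°)| = 9.400°.
Elevation = 90° − 9.400° = 80.6°.

80.6°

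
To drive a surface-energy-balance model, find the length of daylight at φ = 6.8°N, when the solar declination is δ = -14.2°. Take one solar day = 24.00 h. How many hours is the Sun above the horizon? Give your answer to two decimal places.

11.77 h

cos H₀ = −tan φ · tan δ = −tan(+6.8°) × tan(-14.200°) = 0.0302, so H₀ = 1.5406 rad = 88.27°.
Daylight = 2H₀/(2π) × 24.00 h = (1.5406/π) × 24.00 = 11.77 h.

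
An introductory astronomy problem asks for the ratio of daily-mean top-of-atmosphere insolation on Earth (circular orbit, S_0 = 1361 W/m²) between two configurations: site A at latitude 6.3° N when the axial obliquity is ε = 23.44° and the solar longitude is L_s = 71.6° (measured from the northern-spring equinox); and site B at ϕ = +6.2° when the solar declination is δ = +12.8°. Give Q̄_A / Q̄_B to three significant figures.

— Configuration A (ϕ=+6.3°):
Solar declination: sin δ = sin ε · sin L_s = sin 23.44° × sin 71.6° = 0.37745, so δ = +22.176°.
cos h₀ = −tan(+6.3°) tan(+22.176°) = -0.0450, h₀ = 1.6158 rad.
Bracket: h₀ sin ϕ sin δ + cos ϕ cos δ sin h₀ = 1.6158×0.10973×0.37745 + 0.99396×0.92603×0.99899 = 0.066923 + 0.919507 = 0.986430.
Q̄ = (S_0/π) × [bracket] = (1361/π) × 0.986430 = 427.34 W/m².
— Configuration B (ϕ=+6.2°):
cos h₀ = −tan(+6.2°) tan(+12.800°) = -0.0247, h₀ = 1.5955 rad.
Bracket: h₀ sin ϕ sin δ + cos ϕ cos δ sin h₀ = 1.5955×0.10800×0.22155 + 0.99415×0.97515×0.99970 = 0.038176 + 0.969155 = 1.007331.
Q̄ = (S_0/π) × [bracket] = (1361/π) × 1.007331 = 436.40 W/m².
Ratio Q̄_A / Q̄_B = 427.34 / 436.40 = 0.9792.

Q̄_A / Q̄_B ≈ 0.979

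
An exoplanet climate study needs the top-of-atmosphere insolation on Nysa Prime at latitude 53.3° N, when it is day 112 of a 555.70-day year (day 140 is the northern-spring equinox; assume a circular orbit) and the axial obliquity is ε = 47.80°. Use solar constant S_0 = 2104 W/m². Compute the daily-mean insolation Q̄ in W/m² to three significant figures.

Q̄ ≈ 215 W/m²

Solar longitude: L_s = 360° × (112 − 140)/555.70 = -18.139°, i.e. -18.139° + 360° = 341.861°.
sin δ = sin 47.80° × sin 341.861° = -0.23063, so δ = -13.334°.
cos h₀ = −tan(+53.3°) tan(-13.334°) = 0.3180, h₀ = 1.2472 rad.
Bracket: h₀ sin ϕ sin δ + cos ϕ cos δ sin h₀ = 1.2472×0.80178×-0.23063 + 0.59763×0.97304×0.94809 = -0.230625 + 0.551331 = 0.320706.
Q̄ = (S_0/π) × [bracket] = (2104/π) × 0.320706 = 214.8 W/m².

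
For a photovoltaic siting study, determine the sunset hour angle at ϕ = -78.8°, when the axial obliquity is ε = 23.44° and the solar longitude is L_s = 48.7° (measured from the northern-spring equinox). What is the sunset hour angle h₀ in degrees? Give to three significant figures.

h₀ = 0.00°

Solar declination: sin δ = sin ε · sin L_s = sin 23.44° × sin 48.7° = 0.29884, so δ = +17.388°.
cos h₀ = −tan ϕ · tan δ = 1.5815 ≥ 1, so the Sun never rises (polar night) and h₀ = 0.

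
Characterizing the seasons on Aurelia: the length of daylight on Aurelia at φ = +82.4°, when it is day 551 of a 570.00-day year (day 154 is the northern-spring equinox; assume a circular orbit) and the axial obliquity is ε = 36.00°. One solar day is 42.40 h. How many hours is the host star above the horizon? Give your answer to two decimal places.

Solar longitude: λ_s = 360° × (551 − 154)/570.00 = 250.737°.
sin δ = sin 36.00° × sin 250.737° = -0.55488, so δ = -33.702°.
cos H₀ = −tan φ · tan δ = 4.9987 ≥ 1, so the host star never rises (polar night) and H₀ = 0.
Daylight = 2H₀/(2π) × 42.40 h = (0.0000/π) × 42.40 = 0.00 h.

0.00 h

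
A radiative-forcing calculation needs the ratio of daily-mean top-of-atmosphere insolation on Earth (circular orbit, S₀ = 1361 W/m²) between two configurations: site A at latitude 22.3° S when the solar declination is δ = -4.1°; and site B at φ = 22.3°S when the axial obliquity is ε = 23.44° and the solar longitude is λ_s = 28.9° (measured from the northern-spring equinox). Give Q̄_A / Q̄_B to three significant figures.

Q̄_A / Q̄_B ≈ 1.21

— Configuration A (φ=-22.3°):
cos H₀ = −tan(-22.3°) tan(-4.100°) = -0.0294, H₀ = 1.6002 rad.
Bracket: H₀ sin φ sin δ + cos φ cos δ sin H₀ = 1.6002×-0.37946×-0.07150 + 0.92521×0.99744×0.99957 = 0.043416 + 0.922445 = 0.965861.
Q̄ = (S₀/π) × [bracket] = (1361/π) × 0.965861 = 418.43 W/m².
— Configuration B (φ=-22.3°):
Solar declination: sin δ = sin ε · sin λ_s = sin 23.44° × sin 28.9° = 0.19224, so δ = +11.084°.
cos H₀ = −tan(-22.3°) tan(+11.084°) = 0.0803, H₀ = 1.4904 rad.
Bracket: H₀ sin φ sin δ + cos φ cos δ sin H₀ = 1.4904×-0.37946×0.19224 + 0.92521×0.98135×0.99677 = -0.108721 + 0.905022 = 0.796301.
Q̄ = (S₀/π) × [bracket] = (1361/π) × 0.796301 = 344.97 W/m².
Ratio Q̄_A / Q̄_B = 418.43 / 344.97 = 1.213.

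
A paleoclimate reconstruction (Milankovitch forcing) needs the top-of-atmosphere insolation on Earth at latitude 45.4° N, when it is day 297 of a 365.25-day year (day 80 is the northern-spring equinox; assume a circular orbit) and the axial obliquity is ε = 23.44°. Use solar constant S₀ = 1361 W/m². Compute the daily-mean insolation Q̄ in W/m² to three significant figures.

Solar longitude: λ_s = 360° × (297 − 80)/365.25 = 213.881°.
sin δ = sin 23.44° × sin 213.881° = -0.22175, so δ = -12.812°.
cos H₀ = −tan(+45.4°) tan(-12.812°) = 0.2306, H₀ = 1.3381 rad.
Bracket: H₀ sin φ sin δ + cos φ cos δ sin H₀ = 1.3381×0.71203×-0.22175 + 0.70215×0.97510×0.97305 = -0.211276 + 0.666215 = 0.454939.
Q̄ = (S₀/π) × [bracket] = (1361/π) × 0.454939 = 197.1 W/m².

Q̄ ≈ 197 W/m²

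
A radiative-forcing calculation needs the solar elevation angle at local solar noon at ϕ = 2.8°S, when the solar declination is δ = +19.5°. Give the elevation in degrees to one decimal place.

67.7°

At local noon the hour angle is zero, so the zenith angle equals |ϕ − δ| = |-2.8° − (+19.500°)| = 22.300°.
Elevation = 90° − 22.300° = 67.7°.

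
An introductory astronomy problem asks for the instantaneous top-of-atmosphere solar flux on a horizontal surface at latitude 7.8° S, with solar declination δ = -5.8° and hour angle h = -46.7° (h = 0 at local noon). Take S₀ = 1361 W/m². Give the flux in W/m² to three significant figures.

939 W/m²

cos θ_z = sin φ sin δ + cos φ cos δ cos h = 0.013715 + 0.675995 = 0.689710.
Flux = S₀ · cos θ_z = 1361 × 0.689710 = 938.7 W/m².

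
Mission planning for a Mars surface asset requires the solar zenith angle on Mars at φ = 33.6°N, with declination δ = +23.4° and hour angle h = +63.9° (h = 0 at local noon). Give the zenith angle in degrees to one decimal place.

cos θ_z = sin φ sin δ + cos φ cos δ cos h = 0.219778 + 0.336297 = 0.556075.
θ_z = arccos(0.556075) = 56.2°.

θ_z = 56.2°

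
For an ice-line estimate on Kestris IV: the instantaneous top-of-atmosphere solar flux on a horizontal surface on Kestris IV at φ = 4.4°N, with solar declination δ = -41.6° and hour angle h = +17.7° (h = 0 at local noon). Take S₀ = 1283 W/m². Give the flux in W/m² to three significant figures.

846 W/m²

cos θ_z = sin φ sin δ + cos φ cos δ cos h = -0.050936 + 0.710299 = 0.659363.
Flux = S₀ · cos θ_z = 1283 × 0.659363 = 846.0 W/m².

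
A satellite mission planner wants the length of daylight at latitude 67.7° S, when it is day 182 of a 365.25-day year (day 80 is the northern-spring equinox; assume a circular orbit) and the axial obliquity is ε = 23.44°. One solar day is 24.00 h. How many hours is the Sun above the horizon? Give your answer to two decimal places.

0.00 h

Solar longitude: L_s = 360° × (182 − 80)/365.25 = 100.534°.
sin δ = sin 23.44° × sin 100.534° = 0.39108, so δ = +23.022°.
cos h₀ = −tan ϕ · tan δ = 1.0361 ≥ 1, so the Sun never rises (polar night) and h₀ = 0.
Daylight = 2h₀/(2π) × 24.00 h = (0.0000/π) × 24.00 = 0.00 h.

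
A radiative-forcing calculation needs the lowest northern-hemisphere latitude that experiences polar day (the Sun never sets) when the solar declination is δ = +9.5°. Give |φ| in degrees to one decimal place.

Polar day requires cos H₀ = −tan φ tan δ ≤ −1, i.e. tan φ tan δ ≥ 1.
The boundary is |tan φ| · |tan δ| = 1, so |φ| = 90° − |δ| = 90° − 9.5° = 80.5° in the northern hemisphere.

|φ| = 80.5°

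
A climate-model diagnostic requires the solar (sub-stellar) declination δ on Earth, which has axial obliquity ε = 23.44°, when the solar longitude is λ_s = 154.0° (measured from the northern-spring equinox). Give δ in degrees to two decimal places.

δ = +10.04°

sin δ = sin ε · sin λ_s = sin 23.44° × sin 154.0° = 0.174379.
δ = arcsin(0.174379) = +10.04°.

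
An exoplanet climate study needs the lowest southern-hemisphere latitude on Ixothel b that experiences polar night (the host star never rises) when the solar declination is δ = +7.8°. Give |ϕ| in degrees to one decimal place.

|ϕ| = 82.2°

Polar night requires cos h₀ = −tan ϕ tan δ ≥ 1, i.e. tan ϕ tan δ ≤ −1.
The boundary is |tan ϕ| · |tan δ| = 1, so |ϕ| = 90° − |δ| = 90° − 7.8° = 82.2° in the southern hemisphere.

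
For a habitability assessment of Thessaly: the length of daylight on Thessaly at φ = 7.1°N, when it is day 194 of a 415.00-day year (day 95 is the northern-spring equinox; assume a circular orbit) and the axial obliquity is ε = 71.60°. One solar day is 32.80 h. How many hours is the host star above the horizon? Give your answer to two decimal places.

Solar longitude: λ_s = 360° × (194 − 95)/415.00 = 85.880°.
sin δ = sin 71.60° × sin 85.880° = 0.94642, so δ = +71.160°.
cos H₀ = −tan φ · tan δ = −tan(+7.1°) × tan(+71.160°) = -0.3650, so H₀ = 1.9445 rad = 111.41°.
Daylight = 2H₀/(2π) × 32.80 h = (1.9445/π) × 32.80 = 20.30 h.

20.30 h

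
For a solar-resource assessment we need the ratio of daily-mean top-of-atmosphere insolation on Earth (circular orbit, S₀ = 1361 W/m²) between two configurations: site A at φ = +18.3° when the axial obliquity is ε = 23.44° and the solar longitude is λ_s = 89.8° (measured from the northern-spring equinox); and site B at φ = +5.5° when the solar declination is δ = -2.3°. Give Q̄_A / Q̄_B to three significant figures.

Q̄_A / Q̄_B ≈ 1.09

— Configuration A (φ=+18.3°):
Solar declination: sin δ = sin ε · sin λ_s = sin 23.44° × sin 89.8° = 0.39779, so δ = +23.440°.
cos H₀ = −tan(+18.3°) tan(+23.440°) = -0.1434, H₀ = 1.7147 rad.
Bracket: H₀ sin φ sin δ + cos φ cos δ sin H₀ = 1.7147×0.31399×0.39779 + 0.94943×0.91748×0.98967 = 0.214170 + 0.862085 = 1.076255.
Q̄ = (S₀/π) × [bracket] = (1361/π) × 1.076255 = 466.25 W/m².
— Configuration B (φ=+5.5°):
cos H₀ = −tan(+5.5°) tan(-2.300°) = 0.0039, H₀ = 1.5669 rad.
Bracket: H₀ sin φ sin δ + cos φ cos δ sin H₀ = 1.5669×0.09585×-0.04013 + 0.99540×0.99919×0.99999 = -0.006027 + 0.994584 = 0.988557.
Q̄ = (S₀/π) × [bracket] = (1361/π) × 0.988557 = 428.26 W/m².
Ratio Q̄_A / Q̄_B = 466.25 / 428.26 = 1.089.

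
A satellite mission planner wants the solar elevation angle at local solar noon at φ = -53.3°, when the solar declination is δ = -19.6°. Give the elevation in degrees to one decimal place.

At local noon the hour angle is zero, so the zenith angle equals |φ − δ| = |-53.3° − (-19.600°)| = 33.700°.
Elevation = 90° − 33.700° = 56.3°.

56.3°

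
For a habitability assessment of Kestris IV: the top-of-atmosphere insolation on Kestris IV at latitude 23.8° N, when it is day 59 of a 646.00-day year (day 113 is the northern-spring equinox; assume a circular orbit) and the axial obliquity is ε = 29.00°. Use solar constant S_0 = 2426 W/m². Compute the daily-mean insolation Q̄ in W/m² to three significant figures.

Q̄ ≈ 571 W/m²

Solar longitude: L_s = 360° × (59 − 113)/646.00 = -30.093°, i.e. -30.093° + 360° = 329.907°.
sin δ = sin 29.00° × sin 329.907° = -0.24309, so δ = -14.069°.
cos h₀ = −tan(+23.8°) tan(-14.069°) = 0.1105, h₀ = 1.4600 rad.
Bracket: h₀ sin ϕ sin δ + cos ϕ cos δ sin h₀ = 1.4600×0.40355×-0.24309 + 0.91496×0.97000×0.99387 = -0.143224 + 0.882071 = 0.738847.
Q̄ = (S_0/π) × [bracket] = (2426/π) × 0.738847 = 570.6 W/m².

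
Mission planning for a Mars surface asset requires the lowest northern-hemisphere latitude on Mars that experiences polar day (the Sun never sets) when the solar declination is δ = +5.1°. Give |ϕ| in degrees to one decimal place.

|ϕ| = 84.9°

Polar day requires cos h₀ = −tan ϕ tan δ ≤ −1, i.e. tan ϕ tan δ ≥ 1.
The boundary is |tan ϕ| · |tan δ| = 1, so |ϕ| = 90° − |δ| = 90° − 5.1° = 84.9° in the northern hemisphere.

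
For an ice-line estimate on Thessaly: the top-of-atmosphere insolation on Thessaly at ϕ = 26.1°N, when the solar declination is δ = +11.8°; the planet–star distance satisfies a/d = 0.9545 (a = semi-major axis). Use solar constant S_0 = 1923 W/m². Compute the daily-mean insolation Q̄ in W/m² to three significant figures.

Q̄ ≈ 572 W/m²

cos h₀ = −tan(+26.1°) tan(+11.800°) = -0.1023, h₀ = 1.6733 rad.
Bracket: h₀ sin ϕ sin δ + cos ϕ cos δ sin h₀ = 1.6733×0.43994×0.20450 + 0.89803×0.97887×0.99475 = 0.150543 + 0.874440 = 1.024983.
Inverse-square distance factor (a/d)² = 0.9545² = 0.911070.
Q̄ = (S_0/π) × 0.911070 × [bracket] = (1923/π) × 0.911070 × 1.024983 = 571.6 W/m².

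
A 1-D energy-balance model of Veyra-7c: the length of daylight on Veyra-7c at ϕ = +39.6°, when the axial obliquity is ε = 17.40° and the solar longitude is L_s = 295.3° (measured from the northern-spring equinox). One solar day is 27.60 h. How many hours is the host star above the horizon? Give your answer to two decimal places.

Solar declination: sin δ = sin ε · sin L_s = sin 17.40° × sin 295.3° = -0.27036, so δ = -15.686°.
cos h₀ = −tan ϕ · tan δ = −tan(+39.6°) × tan(-15.686°) = 0.2323, so h₀ = 1.3363 rad = 76.57°.
Daylight = 2h₀/(2π) × 27.60 h = (1.3363/π) × 27.60 = 11.74 h.

11.74 h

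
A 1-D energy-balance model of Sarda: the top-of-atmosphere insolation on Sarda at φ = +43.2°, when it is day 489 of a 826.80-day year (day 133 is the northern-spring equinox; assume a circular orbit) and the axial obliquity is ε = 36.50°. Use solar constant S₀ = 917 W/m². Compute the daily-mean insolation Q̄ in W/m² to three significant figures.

Q̄ ≈ 291 W/m²

Solar longitude: λ_s = 360° × (489 − 133)/826.80 = 155.007°.
sin δ = sin 36.50° × sin 155.007° = 0.25131, so δ = +14.555°.
cos H₀ = −tan(+43.2°) tan(+14.555°) = -0.2438, H₀ = 1.8171 rad.
Bracket: H₀ sin φ sin δ + cos φ cos δ sin H₀ = 1.8171×0.68455×0.25131 + 0.72897×0.96791×0.96982 = 0.312603 + 0.684283 = 0.996886.
Q̄ = (S₀/π) × [bracket] = (917/π) × 0.996886 = 291.0 W/m².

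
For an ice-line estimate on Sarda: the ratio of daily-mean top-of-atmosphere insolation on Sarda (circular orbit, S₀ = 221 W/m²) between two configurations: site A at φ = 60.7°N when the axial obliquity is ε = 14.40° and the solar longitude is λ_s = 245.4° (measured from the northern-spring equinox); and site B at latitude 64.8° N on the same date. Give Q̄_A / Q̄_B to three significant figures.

— Configuration A (φ=+60.7°):
Solar declination: sin δ = sin ε · sin λ_s = sin 14.40° × sin 245.4° = -0.22612, so δ = -13.069°.
cos H₀ = −tan(+60.7°) tan(-13.069°) = 0.4137, H₀ = 1.1443 rad.
Bracket: H₀ sin φ sin δ + cos φ cos δ sin H₀ = 1.1443×0.87207×-0.22612 + 0.48938×0.97410×0.91044 = -0.225647 + 0.434011 = 0.208364.
Q̄ = (S₀/π) × [bracket] = (221/π) × 0.208364 = 14.658 W/m².
— Configuration B (φ=+64.8°):
cos H₀ = −tan(+64.8°) tan(-13.069°) = 0.4933, H₀ = 1.0549 rad.
Bracket: H₀ sin φ sin δ + cos φ cos δ sin H₀ = 1.0549×0.90483×-0.22612 + 0.42578×0.97410×0.86986 = -0.215833 + 0.360776 = 0.144943.
Q̄ = (S₀/π) × [bracket] = (221/π) × 0.144943 = 10.196 W/m².
Ratio Q̄_A / Q̄_B = 14.658 / 10.196 = 1.438.

Q̄_A / Q̄_B ≈ 1.44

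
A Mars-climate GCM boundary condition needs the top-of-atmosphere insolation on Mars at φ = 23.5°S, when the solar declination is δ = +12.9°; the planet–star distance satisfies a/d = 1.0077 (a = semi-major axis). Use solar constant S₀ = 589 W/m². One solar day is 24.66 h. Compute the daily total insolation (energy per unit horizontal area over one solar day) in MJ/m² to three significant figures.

12.8 MJ/m²

cos H₀ = −tan(-23.5°) tan(+12.900°) = 0.0996, H₀ = 1.4710 rad.
Bracket: H₀ sin φ sin δ + cos φ cos δ sin H₀ = 1.4710×-0.39875×0.22325 + 0.91706×0.97476×0.99503 = -0.130950 + 0.889471 = 0.758521.
Inverse-square distance factor (a/d)² = 1.0077² = 1.015459.
Q̄ = (S₀/π) × 1.015459 × [bracket] = (589/π) × 1.015459 × 0.758521 = 144.41 W/m².
Daily total = Q̄ × 24.66 h × 3600 s/h = 144.41 × 24.66 × 3600 / 10⁶ = 12.82 MJ/m².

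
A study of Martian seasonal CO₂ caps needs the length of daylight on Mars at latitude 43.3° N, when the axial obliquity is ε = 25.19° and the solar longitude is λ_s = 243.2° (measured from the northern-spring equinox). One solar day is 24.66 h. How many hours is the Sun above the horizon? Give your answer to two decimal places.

9.21 h

Solar declination: sin δ = sin ε · sin λ_s = sin 25.19° × sin 243.2° = -0.37990, so δ = -22.328°.
cos H₀ = −tan φ · tan δ = −tan(+43.3°) × tan(-22.328°) = 0.3870, so H₀ = 1.1734 rad = 67.23°.
Daylight = 2H₀/(2π) × 24.66 h = (1.1734/π) × 24.66 = 9.21 h.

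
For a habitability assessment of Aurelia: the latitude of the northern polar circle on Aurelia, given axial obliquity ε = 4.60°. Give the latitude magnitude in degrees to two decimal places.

85.40°

The polar circle is the lowest latitude that experiences at least one full rotation of continuous daylight at the northern-summer solstice; it lies at |φ| = 90° − ε = 90° − 4.60° = 85.40°.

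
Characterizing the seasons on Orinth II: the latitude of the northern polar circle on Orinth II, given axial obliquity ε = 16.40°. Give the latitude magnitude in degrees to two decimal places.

The polar circle is the lowest latitude that experiences at least one full rotation of continuous daylight at the northern-summer solstice; it lies at |φ| = 90° − ε = 90° − 16.40° = 73.60°.

73.60°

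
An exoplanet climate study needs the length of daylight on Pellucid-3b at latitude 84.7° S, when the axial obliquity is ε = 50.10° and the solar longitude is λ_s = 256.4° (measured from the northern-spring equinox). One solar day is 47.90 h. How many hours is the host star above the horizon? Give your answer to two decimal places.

Solar declination: sin δ = sin ε · sin λ_s = sin 50.10° × sin 256.4° = -0.74565, so δ = -48.215°.
Sunrise equation: cos H₀ = −tan φ · tan δ = -12.0629 ≤ −1, so the host star never sets (polar day) and H₀ = π.
Daylight = 2H₀/(2π) × 47.90 h = (3.1416/π) × 47.90 = 47.90 h.

47.90 h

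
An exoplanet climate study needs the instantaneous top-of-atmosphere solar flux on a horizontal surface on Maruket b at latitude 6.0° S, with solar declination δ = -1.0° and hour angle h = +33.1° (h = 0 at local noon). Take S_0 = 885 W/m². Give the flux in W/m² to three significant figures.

739 W/m²

cos θ_z = sin ϕ sin δ + cos ϕ cos δ cos h = 0.001824 + 0.833003 = 0.834827.
Flux = S_0 · cos θ_z = 885 × 0.834827 = 738.8 W/m².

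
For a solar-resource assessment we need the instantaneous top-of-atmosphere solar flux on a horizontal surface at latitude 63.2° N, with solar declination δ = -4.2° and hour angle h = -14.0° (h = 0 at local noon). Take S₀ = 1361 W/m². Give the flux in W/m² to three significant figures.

505 W/m²

cos θ_z = sin φ sin δ + cos φ cos δ cos h = -0.065371 + 0.436310 = 0.370939.
Flux = S₀ · cos θ_z = 1361 × 0.370939 = 504.8 W/m².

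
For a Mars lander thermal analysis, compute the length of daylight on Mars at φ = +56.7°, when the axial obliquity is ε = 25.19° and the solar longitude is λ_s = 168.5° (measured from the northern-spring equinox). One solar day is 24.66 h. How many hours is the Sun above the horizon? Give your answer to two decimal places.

13.35 h

Solar declination: sin δ = sin ε · sin λ_s = sin 25.19° × sin 168.5° = 0.08486, so δ = +4.868°.
cos H₀ = −tan φ · tan δ = −tan(+56.7°) × tan(+4.868°) = -0.1296, so H₀ = 1.7008 rad = 97.45°.
Daylight = 2H₀/(2π) × 24.66 h = (1.7008/π) × 24.66 = 13.35 h.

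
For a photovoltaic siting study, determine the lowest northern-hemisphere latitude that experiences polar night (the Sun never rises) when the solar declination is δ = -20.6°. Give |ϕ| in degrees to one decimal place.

|ϕ| = 69.4°

Polar night requires cos h₀ = −tan ϕ tan δ ≥ 1, i.e. tan ϕ tan δ ≤ −1.
The boundary is |tan ϕ| · |tan δ| = 1, so |ϕ| = 90° − |δ| = 90° − 20.6° = 69.4° in the northern hemisphere.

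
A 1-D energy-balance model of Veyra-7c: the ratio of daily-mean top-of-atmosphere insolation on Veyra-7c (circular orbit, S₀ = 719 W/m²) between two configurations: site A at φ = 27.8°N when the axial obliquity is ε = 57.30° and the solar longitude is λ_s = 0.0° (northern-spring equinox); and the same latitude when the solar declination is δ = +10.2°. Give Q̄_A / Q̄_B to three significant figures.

— Configuration A (φ=+27.8°):
Solar declination: sin δ = sin ε · sin λ_s = sin 57.30° × sin 0.0° = 0.00000, so δ = +0.000°.
cos H₀ = −tan(+27.8°) tan(+0.000°) = -0.0000, H₀ = 1.5708 rad.
Bracket: H₀ sin φ sin δ + cos φ cos δ sin H₀ = 1.5708×0.46639×0.00000 + 0.88458×1.00000×1.00000 = 0.000000 + 0.884580 = 0.884580.
Q̄ = (S₀/π) × [bracket] = (719/π) × 0.884580 = 202.45 W/m².
— Configuration B (φ=+27.8°):
cos H₀ = −tan(+27.8°) tan(+10.200°) = -0.0949, H₀ = 1.6658 rad.
Bracket: H₀ sin φ sin δ + cos φ cos δ sin H₀ = 1.6658×0.46639×0.17708 + 0.88458×0.98420×0.99549 = 0.137576 + 0.866677 = 1.004253.
Q̄ = (S₀/π) × [bracket] = (719/π) × 1.004253 = 229.84 W/m².
Ratio Q̄_A / Q̄_B = 202.45 / 229.84 = 0.8808.

Q̄_A / Q̄_B ≈ 0.881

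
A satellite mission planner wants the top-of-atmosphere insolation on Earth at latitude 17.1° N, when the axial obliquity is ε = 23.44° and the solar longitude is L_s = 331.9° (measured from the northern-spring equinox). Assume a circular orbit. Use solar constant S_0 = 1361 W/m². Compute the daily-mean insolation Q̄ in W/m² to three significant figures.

Q̄ ≈ 370 W/m²

Solar declination: sin δ = sin ε · sin L_s = sin 23.44° × sin 331.9° = -0.18736, so δ = -10.799°.
cos h₀ = −tan(+17.1°) tan(-10.799°) = 0.0587, h₀ = 1.5121 rad.
Bracket: h₀ sin ϕ sin δ + cos ϕ cos δ sin h₀ = 1.5121×0.29404×-0.18736 + 0.95579×0.98229×0.99828 = -0.083304 + 0.937248 = 0.853944.
Q̄ = (S_0/π) × [bracket] = (1361/π) × 0.853944 = 369.9 W/m².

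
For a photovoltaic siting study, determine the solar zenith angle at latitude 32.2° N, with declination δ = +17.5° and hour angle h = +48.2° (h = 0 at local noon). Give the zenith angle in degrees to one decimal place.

cos θ_z = sin φ sin δ + cos φ cos δ cos h = 0.160239 + 0.537911 = 0.698150.
θ_z = arccos(0.698150) = 45.7°.

θ_z = 45.7°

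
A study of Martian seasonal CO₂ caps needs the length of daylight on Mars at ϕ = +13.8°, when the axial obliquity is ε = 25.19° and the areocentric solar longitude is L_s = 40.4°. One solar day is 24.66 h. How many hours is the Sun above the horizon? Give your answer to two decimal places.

12.88 h

sin δ = sin 25.19° × sin 40.4° = 0.27585, so δ = +16.013°.
cos h₀ = −tan ϕ · tan δ = −tan(+13.8°) × tan(+16.013°) = -0.0705, so h₀ = 1.6413 rad = 94.04°.
Daylight = 2h₀/(2π) × 24.66 h = (1.6413/π) × 24.66 = 12.88 h.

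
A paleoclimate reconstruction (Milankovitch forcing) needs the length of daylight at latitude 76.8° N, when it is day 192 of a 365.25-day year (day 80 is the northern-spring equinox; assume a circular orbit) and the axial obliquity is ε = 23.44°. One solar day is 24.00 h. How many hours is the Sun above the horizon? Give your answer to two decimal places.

Solar longitude: L_s = 360° × (192 − 80)/365.25 = 110.390°.
sin δ = sin 23.44° × sin 110.390° = 0.37286, so δ = +21.892°.
Sunrise equation: cos h₀ = −tan ϕ · tan δ = -1.7133 ≤ −1, so the Sun never sets (polar day) and h₀ = π.
Daylight = 2h₀/(2π) × 24.00 h = (3.1416/π) × 24.00 = 24.00 h.

24.00 h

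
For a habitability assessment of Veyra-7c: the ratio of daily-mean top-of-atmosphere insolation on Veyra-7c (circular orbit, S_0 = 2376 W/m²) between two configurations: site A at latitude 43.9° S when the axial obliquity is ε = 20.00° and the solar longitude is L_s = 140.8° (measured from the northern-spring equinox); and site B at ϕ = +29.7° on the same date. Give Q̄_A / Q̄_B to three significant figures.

— Configuration A (ϕ=-43.9°):
Solar declination: sin δ = sin ε · sin L_s = sin 20.00° × sin 140.8° = 0.21617, so δ = +12.484°.
cos h₀ = −tan(-43.9°) tan(+12.484°) = 0.2131, h₀ = 1.3561 rad.
Bracket: h₀ sin ϕ sin δ + cos ϕ cos δ sin h₀ = 1.3561×-0.69340×0.21617 + 0.72055×0.97636×0.97704 = -0.203269 + 0.687363 = 0.484094.
Q̄ = (S_0/π) × [bracket] = (2376/π) × 0.484094 = 366.12 W/m².
— Configuration B (ϕ=+29.7°):
cos h₀ = −tan(+29.7°) tan(+12.484°) = -0.1263, h₀ = 1.6974 rad.
Bracket: h₀ sin ϕ sin δ + cos ϕ cos δ sin h₀ = 1.6974×0.49546×0.21617 + 0.86863×0.97636×0.99199 = 0.181798 + 0.841302 = 1.023100.
Q̄ = (S_0/π) × [bracket] = (2376/π) × 1.023100 = 773.77 W/m².
Ratio Q̄_A / Q̄_B = 366.12 / 773.77 = 0.4732.

Q̄_A / Q̄_B ≈ 0.473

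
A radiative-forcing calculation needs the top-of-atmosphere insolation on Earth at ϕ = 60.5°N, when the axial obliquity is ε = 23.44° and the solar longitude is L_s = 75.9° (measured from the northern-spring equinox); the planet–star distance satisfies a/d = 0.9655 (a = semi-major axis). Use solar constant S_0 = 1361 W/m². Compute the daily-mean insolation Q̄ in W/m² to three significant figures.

Q̄ ≈ 449 W/m²

Solar declination: sin δ = sin ε · sin L_s = sin 23.44° × sin 75.9° = 0.38580, so δ = +22.694°.
cos h₀ = −tan(+60.5°) tan(+22.694°) = -0.7391, h₀ = 2.4026 rad.
Bracket: h₀ sin ϕ sin δ + cos ϕ cos δ sin h₀ = 2.4026×0.87036×0.38580 + 0.49242×0.92258×0.67356 = 0.806757 + 0.305996 = 1.112753.
Inverse-square distance factor (a/d)² = 0.9655² = 0.932190.
Q̄ = (S_0/π) × 0.932190 × [bracket] = (1361/π) × 0.932190 × 1.112753 = 449.4 W/m².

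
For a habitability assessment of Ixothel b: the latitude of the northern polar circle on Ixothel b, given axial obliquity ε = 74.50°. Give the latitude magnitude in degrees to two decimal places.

The polar circle is the lowest latitude that experiences at least one full rotation of continuous daylight at the northern-summer solstice; it lies at |ϕ| = 90° − ε = 90° − 74.50° = 15.50°.

15.50°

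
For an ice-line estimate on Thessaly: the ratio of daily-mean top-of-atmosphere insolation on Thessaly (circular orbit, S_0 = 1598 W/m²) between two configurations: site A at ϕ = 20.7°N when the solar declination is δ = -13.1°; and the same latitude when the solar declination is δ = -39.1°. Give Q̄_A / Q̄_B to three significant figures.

— Configuration A (ϕ=+20.7°):
cos h₀ = −tan(+20.7°) tan(-13.100°) = 0.0879, h₀ = 1.4827 rad.
Bracket: h₀ sin ϕ sin δ + cos ϕ cos δ sin h₀ = 1.4827×0.35347×-0.22665 + 0.93544×0.97398×0.99613 = -0.118785 + 0.907574 = 0.788789.
Q̄ = (S_0/π) × [bracket] = (1598/π) × 0.788789 = 401.22 W/m².
— Configuration B (ϕ=+20.7°):
cos h₀ = −tan(+20.7°) tan(-39.100°) = 0.3071, h₀ = 1.2587 rad.
Bracket: h₀ sin ϕ sin δ + cos ϕ cos δ sin h₀ = 1.2587×0.35347×-0.63068 + 0.93544×0.77605×0.95168 = -0.280598 + 0.690870 = 0.410272.
Q̄ = (S_0/π) × [bracket] = (1598/π) × 0.410272 = 208.69 W/m².
Ratio Q̄_A / Q̄_B = 401.22 / 208.69 = 1.923.

Q̄_A / Q̄_B ≈ 1.92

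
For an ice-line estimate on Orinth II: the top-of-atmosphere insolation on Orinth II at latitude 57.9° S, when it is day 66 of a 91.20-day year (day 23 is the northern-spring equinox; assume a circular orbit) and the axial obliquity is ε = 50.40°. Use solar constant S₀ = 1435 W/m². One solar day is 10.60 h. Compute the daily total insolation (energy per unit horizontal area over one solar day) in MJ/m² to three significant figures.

Solar longitude: λ_s = 360° × (66 − 23)/91.20 = 169.737°.
sin δ = sin 50.40° × sin 169.737° = 0.13728, so δ = +7.891°.
cos H₀ = −tan(-57.9°) tan(+7.891°) = 0.2209, H₀ = 1.3480 rad.
Bracket: H₀ sin φ sin δ + cos φ cos δ sin H₀ = 1.3480×-0.84712×0.13728 + 0.53140×0.99053×0.97529 = -0.156762 + 0.513361 = 0.356599.
Q̄ = (S₀/π) × [bracket] = (1435/π) × 0.356599 = 162.89 W/m².
Daily total = Q̄ × 10.60 h × 3600 s/h = 162.89 × 10.60 × 3600 / 10⁶ = 6.216 MJ/m².

6.22 MJ/m²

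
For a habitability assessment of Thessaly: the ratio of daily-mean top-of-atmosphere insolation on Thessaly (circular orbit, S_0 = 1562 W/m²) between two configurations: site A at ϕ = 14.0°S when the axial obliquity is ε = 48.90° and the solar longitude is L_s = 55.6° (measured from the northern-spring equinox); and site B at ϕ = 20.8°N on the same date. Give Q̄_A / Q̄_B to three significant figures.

Q̄_A / Q̄_B ≈ 0.484

— Configuration A (ϕ=-14.0°):
Solar declination: sin δ = sin ε · sin L_s = sin 48.90° × sin 55.6° = 0.62178, so δ = +38.446°.
cos h₀ = −tan(-14.0°) tan(+38.446°) = 0.1979, h₀ = 1.3715 rad.
Bracket: h₀ sin ϕ sin δ + cos ϕ cos δ sin h₀ = 1.3715×-0.24192×0.62178 + 0.97030×0.78320×0.98021 = -0.206302 + 0.744900 = 0.538598.
Q̄ = (S_0/π) × [bracket] = (1562/π) × 0.538598 = 267.79 W/m².
— Configuration B (ϕ=+20.8°):
cos h₀ = −tan(+20.8°) tan(+38.446°) = -0.3016, h₀ = 1.8771 rad.
Bracket: h₀ sin ϕ sin δ + cos ϕ cos δ sin h₀ = 1.8771×0.35511×0.62178 + 0.93483×0.78320×0.95344 = 0.414464 + 0.698070 = 1.112534.
Q̄ = (S_0/π) × [bracket] = (1562/π) × 1.112534 = 553.15 W/m².
Ratio Q̄_A / Q̄_B = 267.79 / 553.15 = 0.4841.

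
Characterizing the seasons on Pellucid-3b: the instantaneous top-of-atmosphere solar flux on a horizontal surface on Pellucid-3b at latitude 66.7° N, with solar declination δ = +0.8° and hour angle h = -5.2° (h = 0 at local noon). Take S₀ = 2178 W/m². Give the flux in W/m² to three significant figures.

cos θ_z = sin φ sin δ + cos φ cos δ cos h = 0.012824 + 0.393879 = 0.406703.
Flux = S₀ · cos θ_z = 2178 × 0.406703 = 885.8 W/m².

886 W/m²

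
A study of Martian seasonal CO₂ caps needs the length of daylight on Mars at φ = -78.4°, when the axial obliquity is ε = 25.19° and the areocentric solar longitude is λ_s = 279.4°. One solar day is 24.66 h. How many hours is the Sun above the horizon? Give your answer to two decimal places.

24.66 h

sin δ = sin 25.19° × sin 279.4° = -0.41991, so δ = -24.829°.
Sunrise equation: cos H₀ = −tan φ · tan δ = -2.2540 ≤ −1, so the Sun never sets (polar day) and H₀ = π.
Daylight = 2H₀/(2π) × 24.66 h = (3.1416/π) × 24.66 = 24.66 h.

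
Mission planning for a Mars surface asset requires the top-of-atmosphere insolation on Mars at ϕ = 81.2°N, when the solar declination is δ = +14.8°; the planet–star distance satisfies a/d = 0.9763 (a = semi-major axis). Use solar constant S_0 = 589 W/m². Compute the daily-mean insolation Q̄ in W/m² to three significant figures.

Q̄ ≈ 142 W/m²

cos h₀ = −tan(+81.2°) tan(+14.800°) = -1.7067 ≤ −1 ⇒ polar day, h₀ = π.
Bracket: h₀ sin ϕ sin δ + cos ϕ cos δ sin h₀ = 3.1416×0.98823×0.25545 + 0.15299×0.96682×0.00000 = 0.793076 + 0.000000 = 0.793076.
Inverse-square distance factor (a/d)² = 0.9763² = 0.953162.
Q̄ = (S_0/π) × 0.953162 × [bracket] = (589/π) × 0.953162 × 0.793076 = 141.7 W/m².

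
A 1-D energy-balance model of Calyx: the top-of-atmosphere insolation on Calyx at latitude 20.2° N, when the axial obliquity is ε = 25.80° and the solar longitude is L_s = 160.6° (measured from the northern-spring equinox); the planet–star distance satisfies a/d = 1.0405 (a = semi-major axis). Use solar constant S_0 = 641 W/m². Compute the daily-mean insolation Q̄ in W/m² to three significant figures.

Q̄ ≈ 223 W/m²

Solar declination: sin δ = sin ε · sin L_s = sin 25.80° × sin 160.6° = 0.14457, so δ = +8.312°.
cos h₀ = −tan(+20.2°) tan(+8.312°) = -0.0538, h₀ = 1.6246 rad.
Bracket: h₀ sin ϕ sin δ + cos ϕ cos δ sin h₀ = 1.6246×0.34530×0.14457 + 0.93849×0.98950×0.99855 = 0.081100 + 0.927289 = 1.008389.
Inverse-square distance factor (a/d)² = 1.0405² = 1.082640.
Q̄ = (S_0/π) × 1.082640 × [bracket] = (641/π) × 1.082640 × 1.008389 = 222.8 W/m².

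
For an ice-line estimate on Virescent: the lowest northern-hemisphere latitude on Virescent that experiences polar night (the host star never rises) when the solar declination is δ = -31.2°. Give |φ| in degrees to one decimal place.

|φ| = 58.8°

Polar night requires cos H₀ = −tan φ tan δ ≥ 1, i.e. tan φ tan δ ≤ −1.
The boundary is |tan φ| · |tan δ| = 1, so |φ| = 90° − |δ| = 90° − 31.2° = 58.8° in the northern hemisphere.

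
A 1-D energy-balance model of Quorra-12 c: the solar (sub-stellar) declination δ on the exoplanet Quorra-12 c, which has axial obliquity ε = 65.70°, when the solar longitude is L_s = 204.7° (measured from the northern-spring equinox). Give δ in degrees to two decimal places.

sin δ = sin ε · sin L_s = sin 65.70° × sin 204.7° = -0.380845.
δ = arcsin(-0.380845) = -22.39°.

δ = -22.39°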